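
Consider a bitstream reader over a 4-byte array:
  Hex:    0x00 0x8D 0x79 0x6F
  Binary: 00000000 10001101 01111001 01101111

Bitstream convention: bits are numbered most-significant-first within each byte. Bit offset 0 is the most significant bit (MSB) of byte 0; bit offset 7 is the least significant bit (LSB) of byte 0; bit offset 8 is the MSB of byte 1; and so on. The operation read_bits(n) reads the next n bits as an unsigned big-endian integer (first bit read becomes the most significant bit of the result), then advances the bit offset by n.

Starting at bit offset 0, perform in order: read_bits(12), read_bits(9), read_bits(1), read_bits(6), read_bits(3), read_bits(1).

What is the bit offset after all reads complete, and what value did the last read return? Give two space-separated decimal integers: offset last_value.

Answer: 32 1

Derivation:
Read 1: bits[0:12] width=12 -> value=8 (bin 000000001000); offset now 12 = byte 1 bit 4; 20 bits remain
Read 2: bits[12:21] width=9 -> value=431 (bin 110101111); offset now 21 = byte 2 bit 5; 11 bits remain
Read 3: bits[21:22] width=1 -> value=0 (bin 0); offset now 22 = byte 2 bit 6; 10 bits remain
Read 4: bits[22:28] width=6 -> value=22 (bin 010110); offset now 28 = byte 3 bit 4; 4 bits remain
Read 5: bits[28:31] width=3 -> value=7 (bin 111); offset now 31 = byte 3 bit 7; 1 bits remain
Read 6: bits[31:32] width=1 -> value=1 (bin 1); offset now 32 = byte 4 bit 0; 0 bits remain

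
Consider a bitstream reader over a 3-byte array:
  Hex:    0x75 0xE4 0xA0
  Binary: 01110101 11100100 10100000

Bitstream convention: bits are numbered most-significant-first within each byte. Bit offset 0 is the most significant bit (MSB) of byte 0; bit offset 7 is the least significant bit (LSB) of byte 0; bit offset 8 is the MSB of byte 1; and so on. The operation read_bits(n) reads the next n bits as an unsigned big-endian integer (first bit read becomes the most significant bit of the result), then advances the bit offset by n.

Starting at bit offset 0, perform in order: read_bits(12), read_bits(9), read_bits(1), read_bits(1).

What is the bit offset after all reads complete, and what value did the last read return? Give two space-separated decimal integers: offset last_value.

Answer: 23 0

Derivation:
Read 1: bits[0:12] width=12 -> value=1886 (bin 011101011110); offset now 12 = byte 1 bit 4; 12 bits remain
Read 2: bits[12:21] width=9 -> value=148 (bin 010010100); offset now 21 = byte 2 bit 5; 3 bits remain
Read 3: bits[21:22] width=1 -> value=0 (bin 0); offset now 22 = byte 2 bit 6; 2 bits remain
Read 4: bits[22:23] width=1 -> value=0 (bin 0); offset now 23 = byte 2 bit 7; 1 bits remain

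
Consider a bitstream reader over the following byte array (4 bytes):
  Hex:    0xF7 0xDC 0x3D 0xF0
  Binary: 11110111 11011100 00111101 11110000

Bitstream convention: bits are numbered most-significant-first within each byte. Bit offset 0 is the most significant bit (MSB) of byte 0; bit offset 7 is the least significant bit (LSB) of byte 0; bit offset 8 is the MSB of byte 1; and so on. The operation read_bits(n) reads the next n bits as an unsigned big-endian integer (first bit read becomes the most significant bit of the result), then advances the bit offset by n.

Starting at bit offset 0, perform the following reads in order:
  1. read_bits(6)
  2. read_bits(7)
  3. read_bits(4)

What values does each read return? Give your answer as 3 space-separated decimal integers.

Read 1: bits[0:6] width=6 -> value=61 (bin 111101); offset now 6 = byte 0 bit 6; 26 bits remain
Read 2: bits[6:13] width=7 -> value=123 (bin 1111011); offset now 13 = byte 1 bit 5; 19 bits remain
Read 3: bits[13:17] width=4 -> value=8 (bin 1000); offset now 17 = byte 2 bit 1; 15 bits remain

Answer: 61 123 8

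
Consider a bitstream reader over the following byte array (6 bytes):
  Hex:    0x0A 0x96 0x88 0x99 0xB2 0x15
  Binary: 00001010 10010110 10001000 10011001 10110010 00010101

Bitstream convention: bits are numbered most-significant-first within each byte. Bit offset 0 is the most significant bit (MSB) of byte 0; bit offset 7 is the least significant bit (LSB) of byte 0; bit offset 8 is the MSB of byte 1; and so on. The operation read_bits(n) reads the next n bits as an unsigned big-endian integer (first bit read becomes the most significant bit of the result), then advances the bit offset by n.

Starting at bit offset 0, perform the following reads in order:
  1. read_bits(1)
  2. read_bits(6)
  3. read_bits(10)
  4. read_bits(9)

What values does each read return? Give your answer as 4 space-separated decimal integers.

Answer: 0 5 301 34

Derivation:
Read 1: bits[0:1] width=1 -> value=0 (bin 0); offset now 1 = byte 0 bit 1; 47 bits remain
Read 2: bits[1:7] width=6 -> value=5 (bin 000101); offset now 7 = byte 0 bit 7; 41 bits remain
Read 3: bits[7:17] width=10 -> value=301 (bin 0100101101); offset now 17 = byte 2 bit 1; 31 bits remain
Read 4: bits[17:26] width=9 -> value=34 (bin 000100010); offset now 26 = byte 3 bit 2; 22 bits remain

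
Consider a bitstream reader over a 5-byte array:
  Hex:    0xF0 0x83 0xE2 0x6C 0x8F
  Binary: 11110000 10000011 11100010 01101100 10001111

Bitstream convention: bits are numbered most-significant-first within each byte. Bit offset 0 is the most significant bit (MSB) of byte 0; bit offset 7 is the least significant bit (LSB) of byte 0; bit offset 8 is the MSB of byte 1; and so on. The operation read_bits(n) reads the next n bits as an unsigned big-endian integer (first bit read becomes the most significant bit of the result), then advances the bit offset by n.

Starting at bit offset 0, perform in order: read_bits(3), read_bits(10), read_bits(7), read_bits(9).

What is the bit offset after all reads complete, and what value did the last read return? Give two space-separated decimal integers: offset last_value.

Answer: 29 77

Derivation:
Read 1: bits[0:3] width=3 -> value=7 (bin 111); offset now 3 = byte 0 bit 3; 37 bits remain
Read 2: bits[3:13] width=10 -> value=528 (bin 1000010000); offset now 13 = byte 1 bit 5; 27 bits remain
Read 3: bits[13:20] width=7 -> value=62 (bin 0111110); offset now 20 = byte 2 bit 4; 20 bits remain
Read 4: bits[20:29] width=9 -> value=77 (bin 001001101); offset now 29 = byte 3 bit 5; 11 bits remain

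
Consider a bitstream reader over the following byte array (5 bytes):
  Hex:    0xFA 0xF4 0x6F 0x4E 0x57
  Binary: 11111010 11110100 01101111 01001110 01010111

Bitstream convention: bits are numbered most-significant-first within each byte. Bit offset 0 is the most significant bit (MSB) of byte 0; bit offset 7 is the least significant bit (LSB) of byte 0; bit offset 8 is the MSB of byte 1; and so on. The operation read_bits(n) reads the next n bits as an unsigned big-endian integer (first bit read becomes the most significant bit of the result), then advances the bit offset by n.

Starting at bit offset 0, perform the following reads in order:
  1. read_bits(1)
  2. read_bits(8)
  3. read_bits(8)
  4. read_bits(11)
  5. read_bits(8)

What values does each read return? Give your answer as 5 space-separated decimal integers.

Read 1: bits[0:1] width=1 -> value=1 (bin 1); offset now 1 = byte 0 bit 1; 39 bits remain
Read 2: bits[1:9] width=8 -> value=245 (bin 11110101); offset now 9 = byte 1 bit 1; 31 bits remain
Read 3: bits[9:17] width=8 -> value=232 (bin 11101000); offset now 17 = byte 2 bit 1; 23 bits remain
Read 4: bits[17:28] width=11 -> value=1780 (bin 11011110100); offset now 28 = byte 3 bit 4; 12 bits remain
Read 5: bits[28:36] width=8 -> value=229 (bin 11100101); offset now 36 = byte 4 bit 4; 4 bits remain

Answer: 1 245 232 1780 229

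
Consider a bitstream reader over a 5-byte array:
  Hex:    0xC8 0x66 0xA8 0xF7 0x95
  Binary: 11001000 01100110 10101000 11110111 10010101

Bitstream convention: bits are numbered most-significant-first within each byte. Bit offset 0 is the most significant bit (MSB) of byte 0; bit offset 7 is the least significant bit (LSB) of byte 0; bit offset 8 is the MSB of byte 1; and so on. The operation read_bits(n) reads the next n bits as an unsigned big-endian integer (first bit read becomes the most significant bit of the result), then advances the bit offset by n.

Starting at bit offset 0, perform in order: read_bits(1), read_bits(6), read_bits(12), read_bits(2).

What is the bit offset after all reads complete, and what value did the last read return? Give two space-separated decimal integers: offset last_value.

Read 1: bits[0:1] width=1 -> value=1 (bin 1); offset now 1 = byte 0 bit 1; 39 bits remain
Read 2: bits[1:7] width=6 -> value=36 (bin 100100); offset now 7 = byte 0 bit 7; 33 bits remain
Read 3: bits[7:19] width=12 -> value=821 (bin 001100110101); offset now 19 = byte 2 bit 3; 21 bits remain
Read 4: bits[19:21] width=2 -> value=1 (bin 01); offset now 21 = byte 2 bit 5; 19 bits remain

Answer: 21 1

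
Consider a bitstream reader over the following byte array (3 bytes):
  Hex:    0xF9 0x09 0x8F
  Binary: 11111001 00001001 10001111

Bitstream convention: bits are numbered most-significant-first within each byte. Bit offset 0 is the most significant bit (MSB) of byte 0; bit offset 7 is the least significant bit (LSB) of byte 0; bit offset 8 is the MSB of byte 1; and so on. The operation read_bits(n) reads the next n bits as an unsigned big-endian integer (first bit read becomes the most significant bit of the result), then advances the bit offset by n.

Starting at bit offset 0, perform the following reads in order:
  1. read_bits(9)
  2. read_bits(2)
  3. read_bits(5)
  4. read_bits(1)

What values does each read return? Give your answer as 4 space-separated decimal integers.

Read 1: bits[0:9] width=9 -> value=498 (bin 111110010); offset now 9 = byte 1 bit 1; 15 bits remain
Read 2: bits[9:11] width=2 -> value=0 (bin 00); offset now 11 = byte 1 bit 3; 13 bits remain
Read 3: bits[11:16] width=5 -> value=9 (bin 01001); offset now 16 = byte 2 bit 0; 8 bits remain
Read 4: bits[16:17] width=1 -> value=1 (bin 1); offset now 17 = byte 2 bit 1; 7 bits remain

Answer: 498 0 9 1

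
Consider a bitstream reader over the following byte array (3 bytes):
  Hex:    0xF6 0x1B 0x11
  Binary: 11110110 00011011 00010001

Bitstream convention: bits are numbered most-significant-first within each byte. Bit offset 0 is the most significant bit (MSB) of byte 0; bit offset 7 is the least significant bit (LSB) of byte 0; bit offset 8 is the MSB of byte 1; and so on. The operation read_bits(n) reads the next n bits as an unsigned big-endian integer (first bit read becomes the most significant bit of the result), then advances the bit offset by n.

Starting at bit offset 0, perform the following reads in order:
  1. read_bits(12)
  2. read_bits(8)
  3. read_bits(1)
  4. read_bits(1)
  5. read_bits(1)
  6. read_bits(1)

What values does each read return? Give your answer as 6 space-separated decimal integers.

Answer: 3937 177 0 0 0 1

Derivation:
Read 1: bits[0:12] width=12 -> value=3937 (bin 111101100001); offset now 12 = byte 1 bit 4; 12 bits remain
Read 2: bits[12:20] width=8 -> value=177 (bin 10110001); offset now 20 = byte 2 bit 4; 4 bits remain
Read 3: bits[20:21] width=1 -> value=0 (bin 0); offset now 21 = byte 2 bit 5; 3 bits remain
Read 4: bits[21:22] width=1 -> value=0 (bin 0); offset now 22 = byte 2 bit 6; 2 bits remain
Read 5: bits[22:23] width=1 -> value=0 (bin 0); offset now 23 = byte 2 bit 7; 1 bits remain
Read 6: bits[23:24] width=1 -> value=1 (bin 1); offset now 24 = byte 3 bit 0; 0 bits remain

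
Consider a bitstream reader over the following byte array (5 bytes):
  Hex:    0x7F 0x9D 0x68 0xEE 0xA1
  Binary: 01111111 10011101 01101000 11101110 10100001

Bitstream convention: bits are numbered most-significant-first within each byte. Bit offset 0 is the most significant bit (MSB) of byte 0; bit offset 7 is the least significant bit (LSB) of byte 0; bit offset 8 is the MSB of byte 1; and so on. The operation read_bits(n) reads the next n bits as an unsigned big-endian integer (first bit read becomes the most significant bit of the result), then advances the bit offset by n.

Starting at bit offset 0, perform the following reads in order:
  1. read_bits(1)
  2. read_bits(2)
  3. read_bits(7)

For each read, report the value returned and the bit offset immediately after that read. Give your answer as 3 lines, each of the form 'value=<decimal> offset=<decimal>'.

Read 1: bits[0:1] width=1 -> value=0 (bin 0); offset now 1 = byte 0 bit 1; 39 bits remain
Read 2: bits[1:3] width=2 -> value=3 (bin 11); offset now 3 = byte 0 bit 3; 37 bits remain
Read 3: bits[3:10] width=7 -> value=126 (bin 1111110); offset now 10 = byte 1 bit 2; 30 bits remain

Answer: value=0 offset=1
value=3 offset=3
value=126 offset=10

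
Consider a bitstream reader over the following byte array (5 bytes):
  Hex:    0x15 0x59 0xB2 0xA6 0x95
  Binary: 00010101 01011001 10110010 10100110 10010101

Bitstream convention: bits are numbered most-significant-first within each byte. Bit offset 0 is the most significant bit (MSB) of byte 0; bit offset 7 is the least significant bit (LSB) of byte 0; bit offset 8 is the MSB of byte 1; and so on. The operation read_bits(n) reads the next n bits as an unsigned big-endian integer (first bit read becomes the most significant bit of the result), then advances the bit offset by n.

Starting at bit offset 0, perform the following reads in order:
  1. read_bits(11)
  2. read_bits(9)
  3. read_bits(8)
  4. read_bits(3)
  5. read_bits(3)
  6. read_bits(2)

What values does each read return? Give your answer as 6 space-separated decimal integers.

Read 1: bits[0:11] width=11 -> value=170 (bin 00010101010); offset now 11 = byte 1 bit 3; 29 bits remain
Read 2: bits[11:20] width=9 -> value=411 (bin 110011011); offset now 20 = byte 2 bit 4; 20 bits remain
Read 3: bits[20:28] width=8 -> value=42 (bin 00101010); offset now 28 = byte 3 bit 4; 12 bits remain
Read 4: bits[28:31] width=3 -> value=3 (bin 011); offset now 31 = byte 3 bit 7; 9 bits remain
Read 5: bits[31:34] width=3 -> value=2 (bin 010); offset now 34 = byte 4 bit 2; 6 bits remain
Read 6: bits[34:36] width=2 -> value=1 (bin 01); offset now 36 = byte 4 bit 4; 4 bits remain

Answer: 170 411 42 3 2 1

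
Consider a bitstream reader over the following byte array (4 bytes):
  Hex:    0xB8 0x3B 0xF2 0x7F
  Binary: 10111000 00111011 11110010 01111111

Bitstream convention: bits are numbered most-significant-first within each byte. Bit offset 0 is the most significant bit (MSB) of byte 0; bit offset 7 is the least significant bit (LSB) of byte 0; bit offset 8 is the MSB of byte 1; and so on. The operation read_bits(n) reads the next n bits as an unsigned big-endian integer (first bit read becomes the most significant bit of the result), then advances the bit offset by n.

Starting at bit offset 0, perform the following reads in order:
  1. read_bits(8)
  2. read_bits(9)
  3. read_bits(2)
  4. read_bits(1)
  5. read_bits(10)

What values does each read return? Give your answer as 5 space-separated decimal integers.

Read 1: bits[0:8] width=8 -> value=184 (bin 10111000); offset now 8 = byte 1 bit 0; 24 bits remain
Read 2: bits[8:17] width=9 -> value=119 (bin 001110111); offset now 17 = byte 2 bit 1; 15 bits remain
Read 3: bits[17:19] width=2 -> value=3 (bin 11); offset now 19 = byte 2 bit 3; 13 bits remain
Read 4: bits[19:20] width=1 -> value=1 (bin 1); offset now 20 = byte 2 bit 4; 12 bits remain
Read 5: bits[20:30] width=10 -> value=159 (bin 0010011111); offset now 30 = byte 3 bit 6; 2 bits remain

Answer: 184 119 3 1 159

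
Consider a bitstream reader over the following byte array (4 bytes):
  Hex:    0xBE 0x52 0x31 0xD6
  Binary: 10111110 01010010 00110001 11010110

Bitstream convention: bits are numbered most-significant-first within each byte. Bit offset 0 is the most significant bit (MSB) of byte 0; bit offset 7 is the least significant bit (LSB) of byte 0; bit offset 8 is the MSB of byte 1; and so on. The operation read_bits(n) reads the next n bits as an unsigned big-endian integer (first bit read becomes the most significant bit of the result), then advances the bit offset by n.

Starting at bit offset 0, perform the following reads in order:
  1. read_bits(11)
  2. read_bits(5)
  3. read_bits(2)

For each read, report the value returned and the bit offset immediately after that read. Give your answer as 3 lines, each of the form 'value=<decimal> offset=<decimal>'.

Read 1: bits[0:11] width=11 -> value=1522 (bin 10111110010); offset now 11 = byte 1 bit 3; 21 bits remain
Read 2: bits[11:16] width=5 -> value=18 (bin 10010); offset now 16 = byte 2 bit 0; 16 bits remain
Read 3: bits[16:18] width=2 -> value=0 (bin 00); offset now 18 = byte 2 bit 2; 14 bits remain

Answer: value=1522 offset=11
value=18 offset=16
value=0 offset=18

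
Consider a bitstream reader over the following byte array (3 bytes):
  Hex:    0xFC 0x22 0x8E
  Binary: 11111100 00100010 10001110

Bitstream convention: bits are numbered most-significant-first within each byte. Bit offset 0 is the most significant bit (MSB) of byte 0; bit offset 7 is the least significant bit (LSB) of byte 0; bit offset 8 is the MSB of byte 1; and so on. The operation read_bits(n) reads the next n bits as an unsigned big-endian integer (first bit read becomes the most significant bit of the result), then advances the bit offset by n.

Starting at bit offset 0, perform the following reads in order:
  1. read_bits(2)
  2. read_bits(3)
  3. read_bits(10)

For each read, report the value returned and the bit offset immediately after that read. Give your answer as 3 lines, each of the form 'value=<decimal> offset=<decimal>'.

Answer: value=3 offset=2
value=7 offset=5
value=529 offset=15

Derivation:
Read 1: bits[0:2] width=2 -> value=3 (bin 11); offset now 2 = byte 0 bit 2; 22 bits remain
Read 2: bits[2:5] width=3 -> value=7 (bin 111); offset now 5 = byte 0 bit 5; 19 bits remain
Read 3: bits[5:15] width=10 -> value=529 (bin 1000010001); offset now 15 = byte 1 bit 7; 9 bits remain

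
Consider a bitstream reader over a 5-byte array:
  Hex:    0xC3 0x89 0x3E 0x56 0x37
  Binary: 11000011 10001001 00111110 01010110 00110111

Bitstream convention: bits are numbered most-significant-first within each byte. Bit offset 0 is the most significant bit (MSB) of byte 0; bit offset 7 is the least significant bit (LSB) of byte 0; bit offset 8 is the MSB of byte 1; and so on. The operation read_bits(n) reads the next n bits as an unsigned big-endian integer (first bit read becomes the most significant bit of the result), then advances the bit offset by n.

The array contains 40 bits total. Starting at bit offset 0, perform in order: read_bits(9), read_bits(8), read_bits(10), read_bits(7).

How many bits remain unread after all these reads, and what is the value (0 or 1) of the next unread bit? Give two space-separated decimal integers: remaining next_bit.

Answer: 6 1

Derivation:
Read 1: bits[0:9] width=9 -> value=391 (bin 110000111); offset now 9 = byte 1 bit 1; 31 bits remain
Read 2: bits[9:17] width=8 -> value=18 (bin 00010010); offset now 17 = byte 2 bit 1; 23 bits remain
Read 3: bits[17:27] width=10 -> value=498 (bin 0111110010); offset now 27 = byte 3 bit 3; 13 bits remain
Read 4: bits[27:34] width=7 -> value=88 (bin 1011000); offset now 34 = byte 4 bit 2; 6 bits remain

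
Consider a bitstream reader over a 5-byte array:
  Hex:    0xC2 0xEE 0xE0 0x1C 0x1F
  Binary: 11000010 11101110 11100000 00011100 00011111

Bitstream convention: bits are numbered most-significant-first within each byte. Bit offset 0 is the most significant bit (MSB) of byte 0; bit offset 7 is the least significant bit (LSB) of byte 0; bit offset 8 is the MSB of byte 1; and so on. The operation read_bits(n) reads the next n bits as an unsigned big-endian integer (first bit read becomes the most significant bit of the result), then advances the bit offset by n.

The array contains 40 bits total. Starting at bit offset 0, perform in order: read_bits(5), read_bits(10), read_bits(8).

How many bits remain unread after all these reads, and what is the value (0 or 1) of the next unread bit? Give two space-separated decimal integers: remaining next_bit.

Answer: 17 0

Derivation:
Read 1: bits[0:5] width=5 -> value=24 (bin 11000); offset now 5 = byte 0 bit 5; 35 bits remain
Read 2: bits[5:15] width=10 -> value=375 (bin 0101110111); offset now 15 = byte 1 bit 7; 25 bits remain
Read 3: bits[15:23] width=8 -> value=112 (bin 01110000); offset now 23 = byte 2 bit 7; 17 bits remain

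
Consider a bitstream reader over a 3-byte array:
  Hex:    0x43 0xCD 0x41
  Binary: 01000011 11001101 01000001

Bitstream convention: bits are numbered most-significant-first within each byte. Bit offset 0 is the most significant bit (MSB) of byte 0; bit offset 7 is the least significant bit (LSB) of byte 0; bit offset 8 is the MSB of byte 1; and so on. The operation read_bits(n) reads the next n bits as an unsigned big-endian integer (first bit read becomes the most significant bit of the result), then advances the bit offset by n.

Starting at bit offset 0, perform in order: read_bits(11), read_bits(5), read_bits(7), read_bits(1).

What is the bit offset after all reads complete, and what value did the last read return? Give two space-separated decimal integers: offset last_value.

Answer: 24 1

Derivation:
Read 1: bits[0:11] width=11 -> value=542 (bin 01000011110); offset now 11 = byte 1 bit 3; 13 bits remain
Read 2: bits[11:16] width=5 -> value=13 (bin 01101); offset now 16 = byte 2 bit 0; 8 bits remain
Read 3: bits[16:23] width=7 -> value=32 (bin 0100000); offset now 23 = byte 2 bit 7; 1 bits remain
Read 4: bits[23:24] width=1 -> value=1 (bin 1); offset now 24 = byte 3 bit 0; 0 bits remain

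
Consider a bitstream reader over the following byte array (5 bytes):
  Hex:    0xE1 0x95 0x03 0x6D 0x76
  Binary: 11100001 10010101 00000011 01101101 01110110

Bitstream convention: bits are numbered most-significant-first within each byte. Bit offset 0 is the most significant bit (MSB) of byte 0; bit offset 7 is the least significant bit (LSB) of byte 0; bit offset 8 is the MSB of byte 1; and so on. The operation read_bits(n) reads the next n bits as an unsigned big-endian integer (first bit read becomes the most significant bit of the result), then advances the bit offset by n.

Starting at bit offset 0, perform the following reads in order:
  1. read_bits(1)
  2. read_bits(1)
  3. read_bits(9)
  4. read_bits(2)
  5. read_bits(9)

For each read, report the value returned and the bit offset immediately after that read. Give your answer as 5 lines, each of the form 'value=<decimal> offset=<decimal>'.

Read 1: bits[0:1] width=1 -> value=1 (bin 1); offset now 1 = byte 0 bit 1; 39 bits remain
Read 2: bits[1:2] width=1 -> value=1 (bin 1); offset now 2 = byte 0 bit 2; 38 bits remain
Read 3: bits[2:11] width=9 -> value=268 (bin 100001100); offset now 11 = byte 1 bit 3; 29 bits remain
Read 4: bits[11:13] width=2 -> value=2 (bin 10); offset now 13 = byte 1 bit 5; 27 bits remain
Read 5: bits[13:22] width=9 -> value=320 (bin 101000000); offset now 22 = byte 2 bit 6; 18 bits remain

Answer: value=1 offset=1
value=1 offset=2
value=268 offset=11
value=2 offset=13
value=320 offset=22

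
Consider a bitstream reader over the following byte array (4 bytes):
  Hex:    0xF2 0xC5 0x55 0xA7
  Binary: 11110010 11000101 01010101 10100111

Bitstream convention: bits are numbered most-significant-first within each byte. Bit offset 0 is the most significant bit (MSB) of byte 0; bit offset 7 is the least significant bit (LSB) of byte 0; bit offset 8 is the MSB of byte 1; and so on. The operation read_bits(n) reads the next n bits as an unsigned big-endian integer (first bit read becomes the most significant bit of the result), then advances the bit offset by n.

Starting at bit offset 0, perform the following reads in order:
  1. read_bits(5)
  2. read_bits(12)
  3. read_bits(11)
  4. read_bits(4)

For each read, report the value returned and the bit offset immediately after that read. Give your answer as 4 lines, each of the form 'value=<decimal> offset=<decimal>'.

Answer: value=30 offset=5
value=1418 offset=17
value=1370 offset=28
value=7 offset=32

Derivation:
Read 1: bits[0:5] width=5 -> value=30 (bin 11110); offset now 5 = byte 0 bit 5; 27 bits remain
Read 2: bits[5:17] width=12 -> value=1418 (bin 010110001010); offset now 17 = byte 2 bit 1; 15 bits remain
Read 3: bits[17:28] width=11 -> value=1370 (bin 10101011010); offset now 28 = byte 3 bit 4; 4 bits remain
Read 4: bits[28:32] width=4 -> value=7 (bin 0111); offset now 32 = byte 4 bit 0; 0 bits remain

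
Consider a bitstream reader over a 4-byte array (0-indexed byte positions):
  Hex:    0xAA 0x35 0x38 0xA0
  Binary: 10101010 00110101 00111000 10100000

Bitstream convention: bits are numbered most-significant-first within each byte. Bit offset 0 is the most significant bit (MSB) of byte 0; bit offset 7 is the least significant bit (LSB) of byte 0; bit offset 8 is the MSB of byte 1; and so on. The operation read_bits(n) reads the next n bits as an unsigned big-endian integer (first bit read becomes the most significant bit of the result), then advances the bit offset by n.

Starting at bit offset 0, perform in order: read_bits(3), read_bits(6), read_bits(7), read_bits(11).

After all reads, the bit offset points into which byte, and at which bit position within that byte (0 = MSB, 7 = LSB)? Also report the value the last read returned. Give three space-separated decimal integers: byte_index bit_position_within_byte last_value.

Read 1: bits[0:3] width=3 -> value=5 (bin 101); offset now 3 = byte 0 bit 3; 29 bits remain
Read 2: bits[3:9] width=6 -> value=20 (bin 010100); offset now 9 = byte 1 bit 1; 23 bits remain
Read 3: bits[9:16] width=7 -> value=53 (bin 0110101); offset now 16 = byte 2 bit 0; 16 bits remain
Read 4: bits[16:27] width=11 -> value=453 (bin 00111000101); offset now 27 = byte 3 bit 3; 5 bits remain

Answer: 3 3 453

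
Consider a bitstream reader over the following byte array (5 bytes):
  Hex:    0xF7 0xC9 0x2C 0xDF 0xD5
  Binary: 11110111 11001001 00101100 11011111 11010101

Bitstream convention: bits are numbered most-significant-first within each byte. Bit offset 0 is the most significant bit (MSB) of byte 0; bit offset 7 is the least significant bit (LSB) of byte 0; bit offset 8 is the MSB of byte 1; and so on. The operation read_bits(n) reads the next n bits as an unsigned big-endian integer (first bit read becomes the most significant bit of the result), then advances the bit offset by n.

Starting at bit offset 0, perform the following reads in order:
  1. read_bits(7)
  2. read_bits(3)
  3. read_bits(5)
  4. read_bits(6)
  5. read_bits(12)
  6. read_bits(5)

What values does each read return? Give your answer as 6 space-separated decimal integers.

Read 1: bits[0:7] width=7 -> value=123 (bin 1111011); offset now 7 = byte 0 bit 7; 33 bits remain
Read 2: bits[7:10] width=3 -> value=7 (bin 111); offset now 10 = byte 1 bit 2; 30 bits remain
Read 3: bits[10:15] width=5 -> value=4 (bin 00100); offset now 15 = byte 1 bit 7; 25 bits remain
Read 4: bits[15:21] width=6 -> value=37 (bin 100101); offset now 21 = byte 2 bit 5; 19 bits remain
Read 5: bits[21:33] width=12 -> value=2495 (bin 100110111111); offset now 33 = byte 4 bit 1; 7 bits remain
Read 6: bits[33:38] width=5 -> value=21 (bin 10101); offset now 38 = byte 4 bit 6; 2 bits remain

Answer: 123 7 4 37 2495 21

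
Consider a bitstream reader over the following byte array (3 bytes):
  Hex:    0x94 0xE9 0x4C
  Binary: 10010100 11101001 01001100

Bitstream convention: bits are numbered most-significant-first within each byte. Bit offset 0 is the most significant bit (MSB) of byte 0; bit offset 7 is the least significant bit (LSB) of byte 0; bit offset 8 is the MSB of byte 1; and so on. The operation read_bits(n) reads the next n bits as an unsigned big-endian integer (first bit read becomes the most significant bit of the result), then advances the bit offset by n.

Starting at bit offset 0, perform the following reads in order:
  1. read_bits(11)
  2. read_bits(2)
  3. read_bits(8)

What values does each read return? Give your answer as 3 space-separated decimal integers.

Read 1: bits[0:11] width=11 -> value=1191 (bin 10010100111); offset now 11 = byte 1 bit 3; 13 bits remain
Read 2: bits[11:13] width=2 -> value=1 (bin 01); offset now 13 = byte 1 bit 5; 11 bits remain
Read 3: bits[13:21] width=8 -> value=41 (bin 00101001); offset now 21 = byte 2 bit 5; 3 bits remain

Answer: 1191 1 41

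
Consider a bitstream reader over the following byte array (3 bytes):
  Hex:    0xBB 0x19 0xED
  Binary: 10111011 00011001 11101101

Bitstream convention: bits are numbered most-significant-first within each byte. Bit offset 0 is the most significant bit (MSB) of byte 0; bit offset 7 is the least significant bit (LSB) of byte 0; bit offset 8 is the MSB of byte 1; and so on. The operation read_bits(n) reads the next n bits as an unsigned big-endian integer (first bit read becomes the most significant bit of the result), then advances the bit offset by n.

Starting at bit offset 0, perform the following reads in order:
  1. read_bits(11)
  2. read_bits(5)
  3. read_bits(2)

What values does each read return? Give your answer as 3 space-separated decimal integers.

Answer: 1496 25 3

Derivation:
Read 1: bits[0:11] width=11 -> value=1496 (bin 10111011000); offset now 11 = byte 1 bit 3; 13 bits remain
Read 2: bits[11:16] width=5 -> value=25 (bin 11001); offset now 16 = byte 2 bit 0; 8 bits remain
Read 3: bits[16:18] width=2 -> value=3 (bin 11); offset now 18 = byte 2 bit 2; 6 bits remain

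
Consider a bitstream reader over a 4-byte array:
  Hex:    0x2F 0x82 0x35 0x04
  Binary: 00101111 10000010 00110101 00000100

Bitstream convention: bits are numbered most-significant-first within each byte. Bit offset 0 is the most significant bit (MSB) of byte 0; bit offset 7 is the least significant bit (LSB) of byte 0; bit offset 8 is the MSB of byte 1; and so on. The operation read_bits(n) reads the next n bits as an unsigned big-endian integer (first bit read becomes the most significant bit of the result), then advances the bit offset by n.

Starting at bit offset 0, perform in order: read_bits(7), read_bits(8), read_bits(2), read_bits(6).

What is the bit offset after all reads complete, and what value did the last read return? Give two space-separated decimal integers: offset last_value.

Read 1: bits[0:7] width=7 -> value=23 (bin 0010111); offset now 7 = byte 0 bit 7; 25 bits remain
Read 2: bits[7:15] width=8 -> value=193 (bin 11000001); offset now 15 = byte 1 bit 7; 17 bits remain
Read 3: bits[15:17] width=2 -> value=0 (bin 00); offset now 17 = byte 2 bit 1; 15 bits remain
Read 4: bits[17:23] width=6 -> value=26 (bin 011010); offset now 23 = byte 2 bit 7; 9 bits remain

Answer: 23 26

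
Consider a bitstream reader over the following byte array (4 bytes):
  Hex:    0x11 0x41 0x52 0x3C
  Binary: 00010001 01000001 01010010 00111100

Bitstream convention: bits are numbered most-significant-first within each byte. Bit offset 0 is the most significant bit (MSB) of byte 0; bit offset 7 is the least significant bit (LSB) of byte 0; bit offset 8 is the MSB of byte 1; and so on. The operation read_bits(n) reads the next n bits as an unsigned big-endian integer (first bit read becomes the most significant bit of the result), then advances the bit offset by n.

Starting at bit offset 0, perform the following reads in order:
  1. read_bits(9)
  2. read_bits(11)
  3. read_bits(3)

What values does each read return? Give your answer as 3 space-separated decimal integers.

Answer: 34 1045 1

Derivation:
Read 1: bits[0:9] width=9 -> value=34 (bin 000100010); offset now 9 = byte 1 bit 1; 23 bits remain
Read 2: bits[9:20] width=11 -> value=1045 (bin 10000010101); offset now 20 = byte 2 bit 4; 12 bits remain
Read 3: bits[20:23] width=3 -> value=1 (bin 001); offset now 23 = byte 2 bit 7; 9 bits remain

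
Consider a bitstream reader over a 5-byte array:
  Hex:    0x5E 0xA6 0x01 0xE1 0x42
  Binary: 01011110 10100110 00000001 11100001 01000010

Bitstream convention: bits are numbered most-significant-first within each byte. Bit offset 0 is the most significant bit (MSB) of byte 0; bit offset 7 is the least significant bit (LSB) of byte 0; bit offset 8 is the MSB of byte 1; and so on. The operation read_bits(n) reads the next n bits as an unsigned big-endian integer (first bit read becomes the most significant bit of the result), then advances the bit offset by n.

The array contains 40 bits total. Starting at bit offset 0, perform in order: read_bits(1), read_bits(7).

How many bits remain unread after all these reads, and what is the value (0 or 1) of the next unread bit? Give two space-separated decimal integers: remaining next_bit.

Answer: 32 1

Derivation:
Read 1: bits[0:1] width=1 -> value=0 (bin 0); offset now 1 = byte 0 bit 1; 39 bits remain
Read 2: bits[1:8] width=7 -> value=94 (bin 1011110); offset now 8 = byte 1 bit 0; 32 bits remain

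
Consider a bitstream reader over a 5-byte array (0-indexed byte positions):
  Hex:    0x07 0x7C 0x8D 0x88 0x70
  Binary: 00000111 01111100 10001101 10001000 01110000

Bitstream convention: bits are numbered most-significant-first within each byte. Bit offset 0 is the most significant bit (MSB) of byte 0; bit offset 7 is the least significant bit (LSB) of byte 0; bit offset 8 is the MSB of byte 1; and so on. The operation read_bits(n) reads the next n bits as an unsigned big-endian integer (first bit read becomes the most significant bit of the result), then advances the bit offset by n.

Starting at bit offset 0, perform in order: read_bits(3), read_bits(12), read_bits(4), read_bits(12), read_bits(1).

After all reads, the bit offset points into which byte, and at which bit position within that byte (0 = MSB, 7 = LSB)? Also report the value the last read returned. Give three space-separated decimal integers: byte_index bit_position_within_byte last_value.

Answer: 4 0 0

Derivation:
Read 1: bits[0:3] width=3 -> value=0 (bin 000); offset now 3 = byte 0 bit 3; 37 bits remain
Read 2: bits[3:15] width=12 -> value=958 (bin 001110111110); offset now 15 = byte 1 bit 7; 25 bits remain
Read 3: bits[15:19] width=4 -> value=4 (bin 0100); offset now 19 = byte 2 bit 3; 21 bits remain
Read 4: bits[19:31] width=12 -> value=1732 (bin 011011000100); offset now 31 = byte 3 bit 7; 9 bits remain
Read 5: bits[31:32] width=1 -> value=0 (bin 0); offset now 32 = byte 4 bit 0; 8 bits remain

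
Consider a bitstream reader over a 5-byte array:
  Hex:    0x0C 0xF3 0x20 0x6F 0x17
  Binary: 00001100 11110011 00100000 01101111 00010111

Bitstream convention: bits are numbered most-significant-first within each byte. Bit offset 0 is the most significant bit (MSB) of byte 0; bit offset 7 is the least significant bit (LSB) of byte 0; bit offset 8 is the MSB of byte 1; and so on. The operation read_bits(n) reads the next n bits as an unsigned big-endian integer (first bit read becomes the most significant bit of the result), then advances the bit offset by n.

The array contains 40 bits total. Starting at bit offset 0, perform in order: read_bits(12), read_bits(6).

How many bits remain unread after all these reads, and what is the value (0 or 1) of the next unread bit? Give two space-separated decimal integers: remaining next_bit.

Answer: 22 1

Derivation:
Read 1: bits[0:12] width=12 -> value=207 (bin 000011001111); offset now 12 = byte 1 bit 4; 28 bits remain
Read 2: bits[12:18] width=6 -> value=12 (bin 001100); offset now 18 = byte 2 bit 2; 22 bits remain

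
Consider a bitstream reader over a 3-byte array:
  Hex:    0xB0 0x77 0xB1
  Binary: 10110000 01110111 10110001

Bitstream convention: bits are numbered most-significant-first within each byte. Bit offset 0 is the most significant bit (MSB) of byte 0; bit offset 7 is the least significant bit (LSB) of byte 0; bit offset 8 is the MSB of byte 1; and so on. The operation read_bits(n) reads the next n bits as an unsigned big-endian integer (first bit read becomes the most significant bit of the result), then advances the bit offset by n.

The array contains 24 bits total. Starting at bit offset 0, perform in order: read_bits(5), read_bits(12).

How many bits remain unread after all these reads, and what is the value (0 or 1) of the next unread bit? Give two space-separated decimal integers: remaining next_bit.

Read 1: bits[0:5] width=5 -> value=22 (bin 10110); offset now 5 = byte 0 bit 5; 19 bits remain
Read 2: bits[5:17] width=12 -> value=239 (bin 000011101111); offset now 17 = byte 2 bit 1; 7 bits remain

Answer: 7 0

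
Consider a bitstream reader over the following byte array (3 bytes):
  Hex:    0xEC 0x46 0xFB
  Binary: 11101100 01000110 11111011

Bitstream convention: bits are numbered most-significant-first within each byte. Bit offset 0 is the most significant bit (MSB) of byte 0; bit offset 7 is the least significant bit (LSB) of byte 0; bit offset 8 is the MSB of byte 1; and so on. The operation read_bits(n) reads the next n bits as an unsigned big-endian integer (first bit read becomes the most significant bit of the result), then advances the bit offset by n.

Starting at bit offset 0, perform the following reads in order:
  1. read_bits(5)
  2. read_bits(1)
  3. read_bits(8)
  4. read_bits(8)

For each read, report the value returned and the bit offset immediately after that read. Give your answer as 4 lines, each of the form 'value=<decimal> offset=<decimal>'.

Answer: value=29 offset=5
value=1 offset=6
value=17 offset=14
value=190 offset=22

Derivation:
Read 1: bits[0:5] width=5 -> value=29 (bin 11101); offset now 5 = byte 0 bit 5; 19 bits remain
Read 2: bits[5:6] width=1 -> value=1 (bin 1); offset now 6 = byte 0 bit 6; 18 bits remain
Read 3: bits[6:14] width=8 -> value=17 (bin 00010001); offset now 14 = byte 1 bit 6; 10 bits remain
Read 4: bits[14:22] width=8 -> value=190 (bin 10111110); offset now 22 = byte 2 bit 6; 2 bits remain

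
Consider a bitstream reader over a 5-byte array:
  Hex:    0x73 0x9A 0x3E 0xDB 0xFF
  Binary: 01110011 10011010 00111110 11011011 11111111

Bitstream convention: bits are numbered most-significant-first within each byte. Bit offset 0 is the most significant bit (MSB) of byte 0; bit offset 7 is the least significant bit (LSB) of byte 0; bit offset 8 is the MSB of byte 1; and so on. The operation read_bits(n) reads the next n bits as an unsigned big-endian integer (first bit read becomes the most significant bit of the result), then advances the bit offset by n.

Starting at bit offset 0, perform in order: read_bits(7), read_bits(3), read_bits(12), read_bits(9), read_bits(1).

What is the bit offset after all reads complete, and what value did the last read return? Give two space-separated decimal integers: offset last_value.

Answer: 32 1

Derivation:
Read 1: bits[0:7] width=7 -> value=57 (bin 0111001); offset now 7 = byte 0 bit 7; 33 bits remain
Read 2: bits[7:10] width=3 -> value=6 (bin 110); offset now 10 = byte 1 bit 2; 30 bits remain
Read 3: bits[10:22] width=12 -> value=1679 (bin 011010001111); offset now 22 = byte 2 bit 6; 18 bits remain
Read 4: bits[22:31] width=9 -> value=365 (bin 101101101); offset now 31 = byte 3 bit 7; 9 bits remain
Read 5: bits[31:32] width=1 -> value=1 (bin 1); offset now 32 = byte 4 bit 0; 8 bits remain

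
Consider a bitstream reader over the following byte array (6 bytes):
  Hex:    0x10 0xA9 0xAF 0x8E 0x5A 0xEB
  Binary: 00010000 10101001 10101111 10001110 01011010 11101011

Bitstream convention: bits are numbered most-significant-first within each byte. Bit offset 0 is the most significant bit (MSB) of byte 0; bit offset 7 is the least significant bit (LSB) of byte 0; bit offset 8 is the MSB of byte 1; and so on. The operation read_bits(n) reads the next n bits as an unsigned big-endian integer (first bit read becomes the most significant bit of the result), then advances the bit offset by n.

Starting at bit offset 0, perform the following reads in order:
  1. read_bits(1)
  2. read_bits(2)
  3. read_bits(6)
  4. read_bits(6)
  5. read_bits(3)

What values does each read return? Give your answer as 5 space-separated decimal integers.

Answer: 0 0 33 20 6

Derivation:
Read 1: bits[0:1] width=1 -> value=0 (bin 0); offset now 1 = byte 0 bit 1; 47 bits remain
Read 2: bits[1:3] width=2 -> value=0 (bin 00); offset now 3 = byte 0 bit 3; 45 bits remain
Read 3: bits[3:9] width=6 -> value=33 (bin 100001); offset now 9 = byte 1 bit 1; 39 bits remain
Read 4: bits[9:15] width=6 -> value=20 (bin 010100); offset now 15 = byte 1 bit 7; 33 bits remain
Read 5: bits[15:18] width=3 -> value=6 (bin 110); offset now 18 = byte 2 bit 2; 30 bits remain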